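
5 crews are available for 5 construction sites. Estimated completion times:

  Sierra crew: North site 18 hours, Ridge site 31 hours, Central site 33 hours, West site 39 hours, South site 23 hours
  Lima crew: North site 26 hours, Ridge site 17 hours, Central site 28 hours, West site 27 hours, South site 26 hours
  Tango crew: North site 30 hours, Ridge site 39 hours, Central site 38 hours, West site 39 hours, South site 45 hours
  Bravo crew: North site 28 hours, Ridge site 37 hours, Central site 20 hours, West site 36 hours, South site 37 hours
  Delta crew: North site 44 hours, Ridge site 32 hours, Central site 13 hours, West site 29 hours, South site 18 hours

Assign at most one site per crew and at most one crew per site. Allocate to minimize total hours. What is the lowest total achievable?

Min total: 112 hours

This is the linear assignment problem.
Optimal: Sierra crew→North site (18 hours), Lima crew→Ridge site (17 hours), Tango crew→West site (39 hours), Bravo crew→Central site (20 hours), Delta crew→South site (18 hours) — total 18+17+39+20+18 = 112 hours.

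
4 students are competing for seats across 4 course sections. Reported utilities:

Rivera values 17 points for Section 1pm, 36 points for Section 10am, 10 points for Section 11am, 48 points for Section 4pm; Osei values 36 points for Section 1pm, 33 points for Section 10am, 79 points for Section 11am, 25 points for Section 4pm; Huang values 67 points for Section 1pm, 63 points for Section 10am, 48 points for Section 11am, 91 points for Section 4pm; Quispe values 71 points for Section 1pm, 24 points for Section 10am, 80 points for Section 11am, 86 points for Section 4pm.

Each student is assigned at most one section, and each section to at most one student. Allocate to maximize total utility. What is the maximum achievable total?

Optimal: Rivera→Section 10am (36 points), Osei→Section 11am (79 points), Huang→Section 4pm (91 points), Quispe→Section 1pm (71 points) — total 36+79+91+71 = 277 points.
Max-entry greedy (repeatedly take the single best remaining cell) gives 243 points, worse by 34.
Swapping Huang↔Rivera (Huang→Section 10am 63 points, Rivera→Section 4pm 48 points) loses 16.

Max total: 277 points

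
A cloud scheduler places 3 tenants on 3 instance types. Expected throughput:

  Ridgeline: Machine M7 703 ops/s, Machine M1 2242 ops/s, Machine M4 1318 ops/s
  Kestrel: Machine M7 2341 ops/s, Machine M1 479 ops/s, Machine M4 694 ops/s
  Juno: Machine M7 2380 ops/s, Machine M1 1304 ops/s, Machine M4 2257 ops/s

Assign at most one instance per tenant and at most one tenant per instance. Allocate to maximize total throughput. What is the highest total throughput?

Max total: 6840 ops/s

Optimal: Ridgeline→Machine M1 (2242 ops/s), Kestrel→Machine M7 (2341 ops/s), Juno→Machine M4 (2257 ops/s) — total 2242+2341+2257 = 6840 ops/s.
Column-greedy (each instance in turn goes to its best remaining tenant) gives 5316 ops/s, worse by 1524.
Swapping Juno↔Kestrel (Juno→Machine M7 2380 ops/s, Kestrel→Machine M4 694 ops/s) loses 1524.
No other one-to-one assignment exceeds 6840 ops/s.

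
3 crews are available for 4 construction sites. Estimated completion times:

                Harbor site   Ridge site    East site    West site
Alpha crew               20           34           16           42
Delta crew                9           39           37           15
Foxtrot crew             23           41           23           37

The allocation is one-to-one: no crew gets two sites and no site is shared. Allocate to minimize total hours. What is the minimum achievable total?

Optimal: Alpha crew→East site (16 hours), Delta crew→West site (15 hours), Foxtrot crew→Harbor site (23 hours) — total 16+15+23 = 54 hours.
Row-greedy (each crew in turn takes its cheapest remaining site) gives 62 hours, worse by 8.
Swapping Alpha crew↔Delta crew (Alpha crew→West site 42 hours, Delta crew→East site 37 hours) adds 48.
Every other assignment is strictly worse.

Min total: 54 hours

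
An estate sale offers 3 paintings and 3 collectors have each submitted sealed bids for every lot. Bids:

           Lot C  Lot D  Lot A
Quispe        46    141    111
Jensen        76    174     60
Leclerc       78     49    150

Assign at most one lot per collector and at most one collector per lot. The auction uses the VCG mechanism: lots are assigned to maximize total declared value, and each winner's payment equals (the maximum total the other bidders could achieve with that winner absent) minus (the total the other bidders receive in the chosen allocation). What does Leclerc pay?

Leclerc pays $65.

Efficient allocation: Quispe→Lot C ($46), Jensen→Lot D ($174), Leclerc→Lot A ($150); total welfare W = $370.
Leclerc receives Lot A at value $150, so the others get W − 150 = $220.
Without Leclerc: best allocation of the remaining 2 bidders over all 3 lots is Quispe→Lot A ($111), Jensen→Lot D ($174), total $285.
VCG payment = (others' best without Leclerc) − (others' welfare with Leclerc) = 285 − 220 = $65.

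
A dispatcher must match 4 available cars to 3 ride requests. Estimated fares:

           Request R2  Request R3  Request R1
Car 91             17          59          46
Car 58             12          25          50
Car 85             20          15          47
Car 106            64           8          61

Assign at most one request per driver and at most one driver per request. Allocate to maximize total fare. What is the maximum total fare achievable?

Optimal: Car 106→Request R2 ($64), Car 91→Request R3 ($59), Car 58→Request R1 ($50) — total 64+59+50 = $173.
Row-greedy (each driver in turn takes its best remaining request) gives $129, worse by 44.
Swapping Car 91↔Car 58 (Car 91→Request R1 $46, Car 58→Request R3 $25) loses 38.
No other one-to-one assignment exceeds $173.

Maximum total: $173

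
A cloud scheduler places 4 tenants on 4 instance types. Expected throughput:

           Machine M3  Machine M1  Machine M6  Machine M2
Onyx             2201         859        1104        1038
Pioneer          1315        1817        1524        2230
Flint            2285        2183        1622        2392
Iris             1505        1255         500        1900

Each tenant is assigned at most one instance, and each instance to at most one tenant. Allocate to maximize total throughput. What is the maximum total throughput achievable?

Maximum total: 7808 ops/s

Optimal: Onyx→Machine M3 (2201 ops/s), Pioneer→Machine M6 (1524 ops/s), Flint→Machine M1 (2183 ops/s), Iris→Machine M2 (1900 ops/s) — total 2201+1524+2183+1900 = 7808 ops/s.
Column-greedy (each instance in turn goes to its best remaining tenant) gives 7106 ops/s, worse by 702.
Next-best assignment: Onyx→Machine M3, Pioneer→Machine M1, Flint→Machine M6, Iris→Machine M2 = 7540 ops/s.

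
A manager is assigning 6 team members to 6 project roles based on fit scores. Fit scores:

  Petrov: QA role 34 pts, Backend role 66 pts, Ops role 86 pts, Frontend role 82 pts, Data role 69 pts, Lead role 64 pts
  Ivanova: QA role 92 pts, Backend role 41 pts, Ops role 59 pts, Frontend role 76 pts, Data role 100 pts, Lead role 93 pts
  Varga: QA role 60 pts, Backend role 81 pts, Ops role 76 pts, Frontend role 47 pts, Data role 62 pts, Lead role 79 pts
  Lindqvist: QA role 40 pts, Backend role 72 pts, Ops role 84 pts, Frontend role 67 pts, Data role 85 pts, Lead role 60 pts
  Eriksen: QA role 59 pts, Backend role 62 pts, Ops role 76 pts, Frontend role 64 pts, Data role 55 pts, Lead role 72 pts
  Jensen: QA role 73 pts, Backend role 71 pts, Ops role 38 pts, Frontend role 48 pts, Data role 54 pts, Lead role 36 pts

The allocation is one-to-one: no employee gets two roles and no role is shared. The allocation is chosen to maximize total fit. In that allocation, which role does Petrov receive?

Optimal: Petrov→Frontend role (82 pts), Ivanova→Data role (100 pts), Varga→Backend role (81 pts), Lindqvist→Ops role (84 pts), Eriksen→Lead role (72 pts), Jensen→QA role (73 pts) — total 82+100+81+84+72+73 = 492 pts.
Row-greedy (each employee in turn takes its best remaining role) gives 479 pts, worse by 13.
Petrov's own top role is Ops role (86 pts), but forcing Petrov→Ops role and reassigning the rest optimally gives only 482 pts — worse by 10.

Petrov receives Frontend role.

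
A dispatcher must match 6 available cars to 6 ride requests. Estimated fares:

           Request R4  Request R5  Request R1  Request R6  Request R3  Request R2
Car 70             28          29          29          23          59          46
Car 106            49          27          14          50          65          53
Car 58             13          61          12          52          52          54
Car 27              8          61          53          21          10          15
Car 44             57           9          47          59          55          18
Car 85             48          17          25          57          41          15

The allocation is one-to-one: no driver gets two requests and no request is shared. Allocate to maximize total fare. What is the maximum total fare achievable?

Treat this as an assignment problem: match each driver to one request.
Optimal: Car 70→Request R3 ($59), Car 106→Request R2 ($53), Car 58→Request R5 ($61), Car 27→Request R1 ($53), Car 44→Request R4 ($57), Car 85→Request R6 ($57) — total 59+53+61+53+57+57 = $340.
Column-greedy (each request in turn goes to its best remaining driver) gives $339, worse by 1.
No other one-to-one assignment exceeds $340.

Maximum total: $340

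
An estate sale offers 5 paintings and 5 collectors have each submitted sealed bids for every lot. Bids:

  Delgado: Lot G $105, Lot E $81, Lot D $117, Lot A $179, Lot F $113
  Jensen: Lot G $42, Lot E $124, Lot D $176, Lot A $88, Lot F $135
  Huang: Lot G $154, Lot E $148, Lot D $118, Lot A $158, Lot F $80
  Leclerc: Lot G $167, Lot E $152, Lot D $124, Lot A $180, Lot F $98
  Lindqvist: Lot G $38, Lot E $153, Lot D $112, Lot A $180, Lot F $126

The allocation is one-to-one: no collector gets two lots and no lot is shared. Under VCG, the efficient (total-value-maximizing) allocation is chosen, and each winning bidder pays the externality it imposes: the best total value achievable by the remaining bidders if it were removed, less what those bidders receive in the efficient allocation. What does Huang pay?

Efficient allocation: Delgado→Lot A ($179), Jensen→Lot D ($176), Huang→Lot E ($148), Leclerc→Lot G ($167), Lindqvist→Lot F ($126); total welfare W = $796.
Huang receives Lot E at value $148, so the others get W − 148 = $648.
Without Huang: best allocation of the remaining 4 bidders over all 5 lots is Delgado→Lot A ($179), Jensen→Lot D ($176), Leclerc→Lot G ($167), Lindqvist→Lot E ($153), total $675.
VCG payment = (others' best without Huang) − (others' welfare with Huang) = 675 − 648 = $27.

Huang pays $27.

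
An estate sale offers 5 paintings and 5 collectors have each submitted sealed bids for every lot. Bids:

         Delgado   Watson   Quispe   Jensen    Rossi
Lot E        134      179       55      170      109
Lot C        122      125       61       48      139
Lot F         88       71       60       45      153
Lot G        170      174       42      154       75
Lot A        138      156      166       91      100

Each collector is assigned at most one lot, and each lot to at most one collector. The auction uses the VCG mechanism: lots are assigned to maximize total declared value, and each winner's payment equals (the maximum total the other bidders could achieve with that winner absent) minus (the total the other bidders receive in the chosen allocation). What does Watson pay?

Efficient allocation: Delgado→Lot C ($122), Watson→Lot G ($174), Quispe→Lot A ($166), Jensen→Lot E ($170), Rossi→Lot F ($153); total welfare W = $785.
Watson receives Lot G at value $174, so the others get W − 174 = $611.
Without Watson: best allocation of the remaining 4 bidders over all 5 lots is Delgado→Lot G ($170), Quispe→Lot A ($166), Jensen→Lot E ($170), Rossi→Lot F ($153), total $659.
VCG payment = (others' best without Watson) − (others' welfare with Watson) = 659 − 611 = $48.

Watson pays $48.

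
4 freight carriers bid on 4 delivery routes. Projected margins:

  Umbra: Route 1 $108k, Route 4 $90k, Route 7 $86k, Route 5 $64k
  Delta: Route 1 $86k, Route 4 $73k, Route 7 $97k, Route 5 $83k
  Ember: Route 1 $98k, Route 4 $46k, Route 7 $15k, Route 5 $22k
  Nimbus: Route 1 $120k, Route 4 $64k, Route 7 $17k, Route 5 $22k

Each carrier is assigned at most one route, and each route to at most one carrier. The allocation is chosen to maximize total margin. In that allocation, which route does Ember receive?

Ember receives Route 4.

This is a one-to-one assignment (maximum-weight bipartite matching).
Optimal: Umbra→Route 7 ($86k), Delta→Route 5 ($83k), Ember→Route 4 ($46k), Nimbus→Route 1 ($120k) — total 86+83+46+120 = $335k.
Column-greedy (each route in turn goes to its best remaining carrier) gives $329k, worse by 6.
Next-best assignment: Umbra→Route 7, Delta→Route 5, Ember→Route 1, Nimbus→Route 4 = $331k.
No other one-to-one assignment exceeds $335k.
Ember's own top route is Route 1 ($98k), but forcing Ember→Route 1 and reassigning the rest optimally gives only $331k — worse by 4.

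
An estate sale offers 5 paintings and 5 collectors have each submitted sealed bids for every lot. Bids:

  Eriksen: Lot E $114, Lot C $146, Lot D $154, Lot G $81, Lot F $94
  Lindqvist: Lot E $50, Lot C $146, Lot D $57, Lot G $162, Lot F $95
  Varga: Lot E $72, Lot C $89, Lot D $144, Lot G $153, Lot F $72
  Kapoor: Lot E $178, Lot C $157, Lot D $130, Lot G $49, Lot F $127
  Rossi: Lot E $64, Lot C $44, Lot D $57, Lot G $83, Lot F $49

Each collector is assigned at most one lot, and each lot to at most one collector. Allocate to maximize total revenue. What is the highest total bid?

Maximum total: $680

This is a one-to-one assignment (maximum-weight bipartite matching).
Optimal: Eriksen→Lot D ($154), Lindqvist→Lot C ($146), Varga→Lot G ($153), Kapoor→Lot E ($178), Rossi→Lot F ($49) — total 154+146+153+178+49 = $680.
Row-greedy (each collector in turn takes its best remaining lot) gives $632, worse by 48.
Swapping Eriksen↔Rossi (Eriksen→Lot F $94, Rossi→Lot D $57) loses 52.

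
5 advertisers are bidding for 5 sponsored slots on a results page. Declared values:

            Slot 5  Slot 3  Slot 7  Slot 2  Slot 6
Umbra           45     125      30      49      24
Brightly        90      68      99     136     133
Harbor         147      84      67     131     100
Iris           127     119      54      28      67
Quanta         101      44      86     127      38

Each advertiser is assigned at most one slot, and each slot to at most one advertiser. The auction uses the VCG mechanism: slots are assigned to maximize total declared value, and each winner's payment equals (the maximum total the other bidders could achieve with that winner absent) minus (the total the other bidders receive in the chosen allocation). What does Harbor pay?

Efficient allocation: Umbra→Slot 3 ($125), Brightly→Slot 6 ($133), Harbor→Slot 2 ($131), Iris→Slot 5 ($127), Quanta→Slot 7 ($86); total welfare W = $602.
Harbor receives Slot 2 at value $131, so the others get W − 131 = $471.
Without Harbor: best allocation of the remaining 4 bidders over all 5 slots is Umbra→Slot 3 ($125), Brightly→Slot 6 ($133), Iris→Slot 5 ($127), Quanta→Slot 2 ($127), total $512.
VCG payment = (others' best without Harbor) − (others' welfare with Harbor) = 512 − 471 = $41.

Harbor pays $41.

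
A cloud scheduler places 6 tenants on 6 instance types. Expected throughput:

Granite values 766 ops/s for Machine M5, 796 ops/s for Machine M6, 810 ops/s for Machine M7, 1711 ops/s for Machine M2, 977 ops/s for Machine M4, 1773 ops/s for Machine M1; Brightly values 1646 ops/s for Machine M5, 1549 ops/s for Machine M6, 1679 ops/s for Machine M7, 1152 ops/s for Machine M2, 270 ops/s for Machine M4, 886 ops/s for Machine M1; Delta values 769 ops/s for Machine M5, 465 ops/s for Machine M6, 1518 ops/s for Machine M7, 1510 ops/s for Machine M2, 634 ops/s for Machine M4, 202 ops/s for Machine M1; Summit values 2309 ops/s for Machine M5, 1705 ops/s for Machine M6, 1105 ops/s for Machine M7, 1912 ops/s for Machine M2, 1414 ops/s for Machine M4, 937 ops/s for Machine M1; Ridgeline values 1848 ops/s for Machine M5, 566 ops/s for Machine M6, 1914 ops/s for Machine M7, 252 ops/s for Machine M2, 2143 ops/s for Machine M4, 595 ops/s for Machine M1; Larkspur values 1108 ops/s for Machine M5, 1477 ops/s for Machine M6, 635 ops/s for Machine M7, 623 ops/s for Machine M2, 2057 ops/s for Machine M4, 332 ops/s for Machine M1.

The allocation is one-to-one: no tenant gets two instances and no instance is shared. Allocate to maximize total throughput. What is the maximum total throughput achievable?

Optimal: Granite→Machine M1 (1773 ops/s), Brightly→Machine M6 (1549 ops/s), Delta→Machine M2 (1510 ops/s), Summit→Machine M5 (2309 ops/s), Ridgeline→Machine M7 (1914 ops/s), Larkspur→Machine M4 (2057 ops/s) — total 1773+1549+1510+2309+1914+2057 = 11112 ops/s.
Checked against all permutations: 11112 ops/s is optimal.

Maximum total: 11112 ops/s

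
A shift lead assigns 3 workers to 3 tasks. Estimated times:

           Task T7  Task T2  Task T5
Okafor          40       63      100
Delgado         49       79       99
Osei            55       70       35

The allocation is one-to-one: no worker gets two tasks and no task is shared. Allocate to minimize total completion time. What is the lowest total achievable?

Minimum total: 147 min

Optimal: Okafor→Task T2 (63 min), Delgado→Task T7 (49 min), Osei→Task T5 (35 min) — total 63+49+35 = 147 min.
Swapping Delgado↔Okafor (Delgado→Task T2 79 min, Okafor→Task T7 40 min) adds 7.
Checked against all permutations: 147 min is optimal.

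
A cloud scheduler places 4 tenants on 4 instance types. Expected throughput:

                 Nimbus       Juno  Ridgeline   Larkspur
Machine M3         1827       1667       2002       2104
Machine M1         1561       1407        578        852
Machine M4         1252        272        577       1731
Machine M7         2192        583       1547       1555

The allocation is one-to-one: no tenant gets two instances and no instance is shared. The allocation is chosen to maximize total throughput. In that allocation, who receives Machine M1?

This is a one-to-one assignment (maximum-weight bipartite matching).
Optimal: Nimbus→Machine M7 (2192 ops/s), Juno→Machine M1 (1407 ops/s), Ridgeline→Machine M3 (2002 ops/s), Larkspur→Machine M4 (1731 ops/s) — total 2192+1407+2002+1731 = 7332 ops/s.
Row-greedy (each tenant in turn takes its best remaining instance) gives 6168 ops/s, worse by 1164.
Juno's own top instance is Machine M3 (1667 ops/s), but forcing Juno→Machine M3 and reassigning the rest optimally gives only 6506 ops/s — worse by 826.

Juno receives Machine M1.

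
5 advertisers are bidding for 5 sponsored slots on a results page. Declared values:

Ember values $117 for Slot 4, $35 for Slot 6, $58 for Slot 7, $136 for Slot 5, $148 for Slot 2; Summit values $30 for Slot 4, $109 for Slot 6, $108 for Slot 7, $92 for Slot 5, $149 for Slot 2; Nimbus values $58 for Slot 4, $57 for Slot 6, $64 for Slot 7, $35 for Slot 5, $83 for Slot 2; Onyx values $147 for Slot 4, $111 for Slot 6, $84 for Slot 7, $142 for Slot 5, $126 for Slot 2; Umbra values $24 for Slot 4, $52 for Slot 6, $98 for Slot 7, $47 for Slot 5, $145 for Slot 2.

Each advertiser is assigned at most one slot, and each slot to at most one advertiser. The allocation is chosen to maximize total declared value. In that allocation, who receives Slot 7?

Optimal: Ember→Slot 5 ($136), Summit→Slot 6 ($109), Nimbus→Slot 7 ($64), Onyx→Slot 4 ($147), Umbra→Slot 2 ($145) — total 136+109+64+147+145 = $601.
Row-greedy (each advertiser in turn takes its best remaining slot) gives $515, worse by 86.
Checked against all permutations: $601 is optimal.
Nimbus's own top slot is Slot 2 ($83), but forcing Nimbus→Slot 2 and reassigning the rest optimally gives only $573 — worse by 28.

Nimbus receives Slot 7.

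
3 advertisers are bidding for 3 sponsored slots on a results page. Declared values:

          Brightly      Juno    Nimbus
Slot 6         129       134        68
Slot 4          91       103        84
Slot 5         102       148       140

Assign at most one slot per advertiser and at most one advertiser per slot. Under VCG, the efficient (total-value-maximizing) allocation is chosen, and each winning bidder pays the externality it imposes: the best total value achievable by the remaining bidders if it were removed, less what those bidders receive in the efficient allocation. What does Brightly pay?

Brightly pays $31.

Efficient allocation: Brightly→Slot 6 ($129), Juno→Slot 4 ($103), Nimbus→Slot 5 ($140); total welfare W = $372.
Brightly receives Slot 6 at value $129, so the others get W − 129 = $243.
Without Brightly: best allocation of the remaining 2 bidders over all 3 slots is Juno→Slot 6 ($134), Nimbus→Slot 5 ($140), total $274.
VCG payment = (others' best without Brightly) − (others' welfare with Brightly) = 274 − 243 = $31.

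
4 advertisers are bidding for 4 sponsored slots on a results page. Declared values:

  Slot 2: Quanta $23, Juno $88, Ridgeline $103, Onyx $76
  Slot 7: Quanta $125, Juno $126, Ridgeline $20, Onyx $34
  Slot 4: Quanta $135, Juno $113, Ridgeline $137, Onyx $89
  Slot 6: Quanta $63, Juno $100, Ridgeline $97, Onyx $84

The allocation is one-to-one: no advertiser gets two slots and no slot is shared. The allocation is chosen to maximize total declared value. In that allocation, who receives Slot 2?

Optimal: Quanta→Slot 4 ($135), Juno→Slot 7 ($126), Ridgeline→Slot 2 ($103), Onyx→Slot 6 ($84) — total 135+126+103+84 = $448.
Max-entry greedy (repeatedly take the single best remaining cell) gives $370, worse by 78.
Ridgeline's own top slot is Slot 4 ($137), but forcing Ridgeline→Slot 4 and reassigning the rest optimally gives only $438 — worse by 10.

Ridgeline receives Slot 2.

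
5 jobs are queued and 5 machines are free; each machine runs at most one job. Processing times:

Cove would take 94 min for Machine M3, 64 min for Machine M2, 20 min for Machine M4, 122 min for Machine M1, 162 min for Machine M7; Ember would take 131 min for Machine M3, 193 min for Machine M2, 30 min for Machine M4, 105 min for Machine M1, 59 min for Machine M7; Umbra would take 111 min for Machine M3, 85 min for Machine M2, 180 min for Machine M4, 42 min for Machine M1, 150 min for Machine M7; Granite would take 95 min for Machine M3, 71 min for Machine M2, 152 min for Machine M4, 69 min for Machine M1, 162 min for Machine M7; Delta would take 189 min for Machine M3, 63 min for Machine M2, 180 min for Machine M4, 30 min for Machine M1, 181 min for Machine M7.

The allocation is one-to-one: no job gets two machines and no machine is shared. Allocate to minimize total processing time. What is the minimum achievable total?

Optimal: Cove→Machine M4 (20 min), Ember→Machine M7 (59 min), Umbra→Machine M1 (42 min), Granite→Machine M3 (95 min), Delta→Machine M2 (63 min) — total 20+59+42+95+63 = 279 min.
Swapping Umbra↔Granite (Umbra→Machine M3 111 min, Granite→Machine M1 69 min) adds 43.

Minimum total: 279 min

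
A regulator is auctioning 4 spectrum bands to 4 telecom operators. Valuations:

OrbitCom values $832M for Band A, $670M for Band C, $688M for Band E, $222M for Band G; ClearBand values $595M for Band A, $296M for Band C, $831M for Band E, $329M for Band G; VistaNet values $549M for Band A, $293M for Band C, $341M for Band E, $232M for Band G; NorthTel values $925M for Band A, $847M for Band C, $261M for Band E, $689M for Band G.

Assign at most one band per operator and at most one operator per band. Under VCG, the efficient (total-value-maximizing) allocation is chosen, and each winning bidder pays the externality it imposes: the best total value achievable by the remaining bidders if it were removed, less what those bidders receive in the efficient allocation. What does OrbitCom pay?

OrbitCom pays $317M.

Efficient allocation: OrbitCom→Band A ($832M), ClearBand→Band E ($831M), VistaNet→Band G ($232M), NorthTel→Band C ($847M); total welfare W = $2742M.
OrbitCom receives Band A at value $832M, so the others get W − 832 = $1910M.
Without OrbitCom: best allocation of the remaining 3 bidders over all 4 bands is ClearBand→Band E ($831M), VistaNet→Band A ($549M), NorthTel→Band C ($847M), total $2227M.
VCG payment = (others' best without OrbitCom) − (others' welfare with OrbitCom) = 2227 − 1910 = $317M.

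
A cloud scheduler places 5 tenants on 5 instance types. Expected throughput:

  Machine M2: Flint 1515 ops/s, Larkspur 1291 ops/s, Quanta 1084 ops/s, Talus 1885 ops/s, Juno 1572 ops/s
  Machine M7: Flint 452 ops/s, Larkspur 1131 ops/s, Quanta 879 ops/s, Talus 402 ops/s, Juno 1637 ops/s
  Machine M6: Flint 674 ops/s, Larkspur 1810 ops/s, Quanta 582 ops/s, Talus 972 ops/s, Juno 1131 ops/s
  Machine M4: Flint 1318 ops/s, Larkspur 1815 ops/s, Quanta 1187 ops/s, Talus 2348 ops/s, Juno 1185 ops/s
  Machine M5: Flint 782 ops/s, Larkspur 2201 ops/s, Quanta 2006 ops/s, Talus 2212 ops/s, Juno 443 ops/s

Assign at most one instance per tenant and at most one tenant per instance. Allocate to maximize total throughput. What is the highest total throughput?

This is the linear assignment problem.
Optimal: Flint→Machine M2 (1515 ops/s), Larkspur→Machine M6 (1810 ops/s), Quanta→Machine M5 (2006 ops/s), Talus→Machine M4 (2348 ops/s), Juno→Machine M7 (1637 ops/s) — total 1515+1810+2006+2348+1637 = 9316 ops/s.
Next-best assignment: Flint→Machine M4, Larkspur→Machine M6, Quanta→Machine M5, Talus→Machine M2, Juno→Machine M7 = 8656 ops/s.

Max total: 9316 ops/s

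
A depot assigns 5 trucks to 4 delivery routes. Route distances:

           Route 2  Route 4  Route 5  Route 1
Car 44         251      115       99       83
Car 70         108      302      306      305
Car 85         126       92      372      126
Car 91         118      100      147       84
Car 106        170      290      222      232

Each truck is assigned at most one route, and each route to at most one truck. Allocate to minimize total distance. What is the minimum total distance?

Minimum total: 383 km

This is a one-to-one assignment (minimum-cost bipartite matching).
Optimal: Car 70→Route 2 (108 km), Car 85→Route 4 (92 km), Car 44→Route 5 (99 km), Car 91→Route 1 (84 km) — total 108+92+99+84 = 383 km.
Row-greedy (each truck in turn takes its cheapest remaining route) gives 430 km, worse by 47.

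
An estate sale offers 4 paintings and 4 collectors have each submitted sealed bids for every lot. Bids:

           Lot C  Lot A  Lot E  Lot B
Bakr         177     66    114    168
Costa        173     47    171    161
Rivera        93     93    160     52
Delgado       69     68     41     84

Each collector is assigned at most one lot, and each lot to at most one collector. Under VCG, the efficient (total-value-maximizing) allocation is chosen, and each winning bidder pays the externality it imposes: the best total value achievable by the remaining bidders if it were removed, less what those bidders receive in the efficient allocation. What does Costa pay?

Costa pays $25.

Efficient allocation: Bakr→Lot B ($168), Costa→Lot C ($173), Rivera→Lot E ($160), Delgado→Lot A ($68); total welfare W = $569.
Costa receives Lot C at value $173, so the others get W − 173 = $396.
Without Costa: best allocation of the remaining 3 bidders over all 4 lots is Bakr→Lot C ($177), Rivera→Lot E ($160), Delgado→Lot B ($84), total $421.
VCG payment = (others' best without Costa) − (others' welfare with Costa) = 421 − 396 = $25.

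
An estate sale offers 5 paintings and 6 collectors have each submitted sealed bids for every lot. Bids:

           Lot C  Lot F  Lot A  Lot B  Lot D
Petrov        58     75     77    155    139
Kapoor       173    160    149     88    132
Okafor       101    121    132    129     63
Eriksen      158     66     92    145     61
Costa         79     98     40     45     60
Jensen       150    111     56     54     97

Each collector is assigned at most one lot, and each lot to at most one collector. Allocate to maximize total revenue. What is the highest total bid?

Max total: $726

Optimal: Jensen→Lot C ($150), Kapoor→Lot F ($160), Okafor→Lot A ($132), Eriksen→Lot B ($145), Petrov→Lot D ($139) — total 150+160+132+145+139 = $726.
Row-greedy (each collector in turn takes its best remaining lot) gives $586, worse by 140.
Swapping Okafor↔Jensen (Okafor→Lot C $101, Jensen→Lot A $56) loses 125.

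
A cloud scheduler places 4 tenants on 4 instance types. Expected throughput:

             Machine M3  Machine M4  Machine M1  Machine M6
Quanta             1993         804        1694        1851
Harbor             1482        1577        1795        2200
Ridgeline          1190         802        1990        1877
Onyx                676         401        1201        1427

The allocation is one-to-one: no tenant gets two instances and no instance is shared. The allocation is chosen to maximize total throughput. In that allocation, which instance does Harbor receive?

Harbor receives Machine M4.

This is the linear assignment problem.
Optimal: Quanta→Machine M3 (1993 ops/s), Harbor→Machine M4 (1577 ops/s), Ridgeline→Machine M1 (1990 ops/s), Onyx→Machine M6 (1427 ops/s) — total 1993+1577+1990+1427 = 6987 ops/s.
Max-entry greedy (repeatedly take the single best remaining cell) gives 6584 ops/s, worse by 403.
Next-best assignment: Quanta→Machine M3, Harbor→Machine M4, Ridgeline→Machine M6, Onyx→Machine M1 = 6648 ops/s.
Harbor's own top instance is Machine M6 (2200 ops/s), but forcing Harbor→Machine M6 and reassigning the rest optimally gives only 6584 ops/s — worse by 403.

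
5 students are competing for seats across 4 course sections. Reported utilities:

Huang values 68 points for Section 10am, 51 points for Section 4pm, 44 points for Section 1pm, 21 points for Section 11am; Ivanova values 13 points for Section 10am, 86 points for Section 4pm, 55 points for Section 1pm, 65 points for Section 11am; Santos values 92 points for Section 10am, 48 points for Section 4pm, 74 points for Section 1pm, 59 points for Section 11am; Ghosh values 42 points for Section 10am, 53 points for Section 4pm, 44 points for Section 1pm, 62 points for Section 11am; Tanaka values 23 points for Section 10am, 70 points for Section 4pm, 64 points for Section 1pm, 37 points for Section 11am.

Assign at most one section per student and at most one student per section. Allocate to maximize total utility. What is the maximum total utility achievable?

Max total: 304 points

Optimal: Santos→Section 10am (92 points), Ivanova→Section 4pm (86 points), Tanaka→Section 1pm (64 points), Ghosh→Section 11am (62 points) — total 92+86+64+62 = 304 points.
Row-greedy (each student in turn takes its best remaining section) gives 290 points, worse by 14.
Swapping Tanaka↔Ghosh (Tanaka→Section 11am 37 points, Ghosh→Section 1pm 44 points) loses 45.
No other one-to-one assignment exceeds 304 points.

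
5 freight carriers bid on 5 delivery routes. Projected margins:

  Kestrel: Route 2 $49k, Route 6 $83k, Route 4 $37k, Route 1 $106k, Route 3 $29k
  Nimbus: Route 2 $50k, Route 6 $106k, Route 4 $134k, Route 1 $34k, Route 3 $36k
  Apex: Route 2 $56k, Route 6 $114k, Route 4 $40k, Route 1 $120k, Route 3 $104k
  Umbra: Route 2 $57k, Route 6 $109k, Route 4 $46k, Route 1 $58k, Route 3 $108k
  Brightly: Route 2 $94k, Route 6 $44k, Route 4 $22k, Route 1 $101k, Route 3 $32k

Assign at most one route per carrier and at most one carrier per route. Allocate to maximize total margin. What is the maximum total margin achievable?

Optimal: Kestrel→Route 1 ($106k), Nimbus→Route 4 ($134k), Apex→Route 6 ($114k), Umbra→Route 3 ($108k), Brightly→Route 2 ($94k) — total 106+134+114+108+94 = $556k.
Max-entry greedy (repeatedly take the single best remaining cell) gives $486k, worse by 70.
Every other assignment is strictly worse.

Maximum total: $556k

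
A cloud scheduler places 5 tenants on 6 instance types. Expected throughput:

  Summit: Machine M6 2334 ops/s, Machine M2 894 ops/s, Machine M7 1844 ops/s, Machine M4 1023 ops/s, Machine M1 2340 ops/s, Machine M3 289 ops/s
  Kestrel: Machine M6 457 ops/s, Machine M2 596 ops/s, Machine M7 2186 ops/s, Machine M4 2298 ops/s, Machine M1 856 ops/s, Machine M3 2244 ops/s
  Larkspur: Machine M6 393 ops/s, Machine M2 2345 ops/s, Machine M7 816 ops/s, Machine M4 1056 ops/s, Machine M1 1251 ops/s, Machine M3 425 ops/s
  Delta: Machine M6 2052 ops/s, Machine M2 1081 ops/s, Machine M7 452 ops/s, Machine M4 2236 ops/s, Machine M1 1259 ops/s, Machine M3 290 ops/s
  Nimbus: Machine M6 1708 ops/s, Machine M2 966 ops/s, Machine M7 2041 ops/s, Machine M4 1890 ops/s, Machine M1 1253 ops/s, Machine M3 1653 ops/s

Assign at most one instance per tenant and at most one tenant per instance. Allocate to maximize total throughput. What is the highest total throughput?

Max total: 11206 ops/s

This is a one-to-one assignment (maximum-weight bipartite matching).
Optimal: Summit→Machine M1 (2340 ops/s), Kestrel→Machine M3 (2244 ops/s), Larkspur→Machine M2 (2345 ops/s), Delta→Machine M4 (2236 ops/s), Nimbus→Machine M7 (2041 ops/s) — total 2340+2244+2345+2236+2041 = 11206 ops/s.
Checked against all permutations: 11206 ops/s is optimal.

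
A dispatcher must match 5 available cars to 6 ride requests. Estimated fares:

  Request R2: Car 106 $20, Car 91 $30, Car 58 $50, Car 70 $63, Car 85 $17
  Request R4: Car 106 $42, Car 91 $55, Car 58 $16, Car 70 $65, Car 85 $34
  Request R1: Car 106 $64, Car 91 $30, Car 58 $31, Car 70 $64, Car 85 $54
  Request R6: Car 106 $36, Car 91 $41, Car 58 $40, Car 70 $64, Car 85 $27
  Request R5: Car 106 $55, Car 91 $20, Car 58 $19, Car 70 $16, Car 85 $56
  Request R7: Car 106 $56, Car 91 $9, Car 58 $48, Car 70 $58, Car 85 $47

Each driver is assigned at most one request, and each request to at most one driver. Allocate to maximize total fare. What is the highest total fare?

Maximum total: $289

Optimal: Car 106→Request R1 ($64), Car 91→Request R4 ($55), Car 58→Request R2 ($50), Car 70→Request R6 ($64), Car 85→Request R5 ($56) — total 64+55+50+64+56 = $289.
Column-greedy (each request in turn goes to its best remaining driver) gives $278, worse by 11.
Next-best assignment: Car 106→Request R1, Car 91→Request R4, Car 58→Request R7, Car 70→Request R6, Car 85→Request R5 = $287.
Swapping Car 58↔Car 106 (Car 58→Request R1 $31, Car 106→Request R2 $20) loses 63.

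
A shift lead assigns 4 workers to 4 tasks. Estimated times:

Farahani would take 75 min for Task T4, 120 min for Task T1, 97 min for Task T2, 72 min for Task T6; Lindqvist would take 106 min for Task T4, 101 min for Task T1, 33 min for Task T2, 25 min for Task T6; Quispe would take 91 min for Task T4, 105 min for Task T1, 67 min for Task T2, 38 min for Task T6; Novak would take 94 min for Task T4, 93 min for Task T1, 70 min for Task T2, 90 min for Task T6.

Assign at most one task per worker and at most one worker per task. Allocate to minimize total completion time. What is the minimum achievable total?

Minimum total: 239 min

Optimal: Farahani→Task T4 (75 min), Lindqvist→Task T2 (33 min), Quispe→Task T6 (38 min), Novak→Task T1 (93 min) — total 75+33+38+93 = 239 min.
Row-greedy (each worker in turn takes its cheapest remaining task) gives 289 min, worse by 50.
Swapping Farahani↔Lindqvist (Farahani→Task T2 97 min, Lindqvist→Task T4 106 min) adds 95.
No other one-to-one assignment undercuts 239 min.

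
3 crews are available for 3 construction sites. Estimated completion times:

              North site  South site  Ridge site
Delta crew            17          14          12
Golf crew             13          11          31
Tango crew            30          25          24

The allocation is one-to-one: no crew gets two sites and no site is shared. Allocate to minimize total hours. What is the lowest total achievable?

Min total: 50 hours

Optimal: Delta crew→Ridge site (12 hours), Golf crew→North site (13 hours), Tango crew→South site (25 hours) — total 12+13+25 = 50 hours.
Min-entry greedy (repeatedly take the single cheapest remaining cell) gives 53 hours, worse by 3.
Next-best assignment: Delta crew→South site, Golf crew→North site, Tango crew→Ridge site = 51 hours.
Swapping Golf crew↔Delta crew (Golf crew→Ridge site 31 hours, Delta crew→North site 17 hours) adds 23.
Checked against all permutations: 50 hours is optimal.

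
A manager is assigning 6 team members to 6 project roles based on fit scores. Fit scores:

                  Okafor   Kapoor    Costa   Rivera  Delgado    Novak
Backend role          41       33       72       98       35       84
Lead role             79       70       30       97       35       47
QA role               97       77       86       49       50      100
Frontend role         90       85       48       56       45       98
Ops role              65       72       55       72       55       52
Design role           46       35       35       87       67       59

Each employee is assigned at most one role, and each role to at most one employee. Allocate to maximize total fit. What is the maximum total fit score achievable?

Max total: 503 pts

Treat this as an assignment problem: match each employee to one role.
Optimal: Okafor→QA role (97 pts), Kapoor→Ops role (72 pts), Costa→Backend role (72 pts), Rivera→Lead role (97 pts), Delgado→Design role (67 pts), Novak→Frontend role (98 pts) — total 97+72+72+97+67+98 = 503 pts.
Checked against all permutations: 503 pts is optimal.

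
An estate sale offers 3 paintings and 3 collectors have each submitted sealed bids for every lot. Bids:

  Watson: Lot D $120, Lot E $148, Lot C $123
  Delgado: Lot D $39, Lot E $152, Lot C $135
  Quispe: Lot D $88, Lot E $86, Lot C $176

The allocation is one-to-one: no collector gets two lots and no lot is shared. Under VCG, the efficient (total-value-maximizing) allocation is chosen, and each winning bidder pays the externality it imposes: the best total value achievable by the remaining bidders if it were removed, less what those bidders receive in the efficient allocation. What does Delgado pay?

Efficient allocation: Watson→Lot D ($120), Delgado→Lot E ($152), Quispe→Lot C ($176); total welfare W = $448.
Delgado receives Lot E at value $152, so the others get W − 152 = $296.
Without Delgado: best allocation of the remaining 2 bidders over all 3 lots is Watson→Lot E ($148), Quispe→Lot C ($176), total $324.
VCG payment = (others' best without Delgado) − (others' welfare with Delgado) = 324 − 296 = $28.

Delgado pays $28.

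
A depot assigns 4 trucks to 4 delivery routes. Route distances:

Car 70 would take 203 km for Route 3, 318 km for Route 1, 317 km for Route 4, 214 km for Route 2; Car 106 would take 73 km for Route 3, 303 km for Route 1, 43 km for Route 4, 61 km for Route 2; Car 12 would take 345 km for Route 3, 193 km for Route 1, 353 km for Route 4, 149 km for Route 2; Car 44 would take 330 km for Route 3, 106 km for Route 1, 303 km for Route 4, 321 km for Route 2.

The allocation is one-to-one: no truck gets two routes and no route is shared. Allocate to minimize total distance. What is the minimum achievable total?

Minimum total: 501 km

Optimal: Car 70→Route 3 (203 km), Car 106→Route 4 (43 km), Car 12→Route 2 (149 km), Car 44→Route 1 (106 km) — total 203+43+149+106 = 501 km.
Column-greedy (each route in turn goes to its cheapest remaining truck) gives 645 km, worse by 144.
Next-best assignment: Car 70→Route 4, Car 106→Route 3, Car 12→Route 2, Car 44→Route 1 = 645 km.
Every other assignment is strictly worse.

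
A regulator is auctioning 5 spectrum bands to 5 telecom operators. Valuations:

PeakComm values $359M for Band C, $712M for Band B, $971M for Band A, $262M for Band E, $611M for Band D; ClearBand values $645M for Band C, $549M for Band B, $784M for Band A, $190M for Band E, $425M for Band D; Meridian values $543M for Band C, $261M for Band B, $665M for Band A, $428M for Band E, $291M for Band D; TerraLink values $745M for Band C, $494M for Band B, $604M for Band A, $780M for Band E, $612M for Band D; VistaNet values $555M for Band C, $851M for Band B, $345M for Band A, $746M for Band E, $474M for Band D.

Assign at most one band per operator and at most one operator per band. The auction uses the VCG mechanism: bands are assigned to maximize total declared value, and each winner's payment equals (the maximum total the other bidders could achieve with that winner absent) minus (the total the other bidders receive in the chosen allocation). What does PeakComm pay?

Efficient allocation: PeakComm→Band A ($971M), ClearBand→Band D ($425M), Meridian→Band C ($543M), TerraLink→Band E ($780M), VistaNet→Band B ($851M); total welfare W = $3570M.
PeakComm receives Band A at value $971M, so the others get W − 971 = $2599M.
Without PeakComm: best allocation of the remaining 4 bidders over all 5 bands is ClearBand→Band A ($784M), Meridian→Band C ($543M), TerraLink→Band E ($780M), VistaNet→Band B ($851M), total $2958M.
VCG payment = (others' best without PeakComm) − (others' welfare with PeakComm) = 2958 − 2599 = $359M.

PeakComm pays $359M.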